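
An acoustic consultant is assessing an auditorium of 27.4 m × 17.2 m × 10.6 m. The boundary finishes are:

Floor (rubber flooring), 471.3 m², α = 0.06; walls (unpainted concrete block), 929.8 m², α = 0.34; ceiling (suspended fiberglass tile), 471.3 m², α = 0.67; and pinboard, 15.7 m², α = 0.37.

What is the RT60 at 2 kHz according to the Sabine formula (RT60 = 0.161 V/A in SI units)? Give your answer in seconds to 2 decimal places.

A = Σ Sᵢαᵢ = 471.3·0.06 + 929.8·0.34 + 471.3·0.67 + 15.7·0.37 = 665.990 sabins.
Room volume: 4995.568 m³.
T = 0.161 V/A = 0.161·4995.568/665.990 = 1.21 s.

1.21 s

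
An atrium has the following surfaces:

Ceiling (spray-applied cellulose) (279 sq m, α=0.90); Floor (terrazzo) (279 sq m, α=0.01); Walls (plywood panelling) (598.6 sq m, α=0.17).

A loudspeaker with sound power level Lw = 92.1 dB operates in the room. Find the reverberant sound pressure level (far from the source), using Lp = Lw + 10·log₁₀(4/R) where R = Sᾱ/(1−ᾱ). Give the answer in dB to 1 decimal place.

71.0 dB

Σ(Sᵢαᵢ) = 279×0.90 + 279×0.01 + 598.6×0.17 = 355.652; total area S = 1156.6 sq m.
ᾱ = 0.3075, so room constant R = A/(1−ᾱ) = 513.577 sq m.
Lp = Lw + 10 log₁₀(4/R) = 92.1 -21.09 = 71.0 dB.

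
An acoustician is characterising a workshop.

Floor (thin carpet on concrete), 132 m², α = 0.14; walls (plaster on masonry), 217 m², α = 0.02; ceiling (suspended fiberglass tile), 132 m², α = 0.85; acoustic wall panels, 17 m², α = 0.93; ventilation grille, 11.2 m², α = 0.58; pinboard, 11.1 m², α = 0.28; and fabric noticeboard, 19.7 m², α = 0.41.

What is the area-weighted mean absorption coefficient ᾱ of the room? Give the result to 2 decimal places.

S = Σ Sᵢ = 132 + 217 + 132 + 17 + 11.2 + 11.1 + 19.7 = 540.0 m².
Weighted sum Σ Sα = 168.511.
ᾱ = 168.511 / 540.0 = 0.31.

0.31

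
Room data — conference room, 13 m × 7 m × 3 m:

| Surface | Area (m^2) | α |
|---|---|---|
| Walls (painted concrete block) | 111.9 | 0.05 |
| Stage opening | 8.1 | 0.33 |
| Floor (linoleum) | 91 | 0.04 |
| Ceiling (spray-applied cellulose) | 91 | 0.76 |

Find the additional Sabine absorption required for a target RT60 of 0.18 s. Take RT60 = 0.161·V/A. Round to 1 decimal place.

Total absorption A₁ = 111.9×0.05 + 8.1×0.33 + 91×0.04 + 91×0.76
  = 5.595 + 2.673 + 3.640 + 69.160 = 81.068 m^2 sabins.
Target A₂ = 0.161·273/0.18 = 244.183 sabins (V = 273 m³).
Shortfall: 244.183 − 81.068 = 163.1 sabins.

163.1 sabins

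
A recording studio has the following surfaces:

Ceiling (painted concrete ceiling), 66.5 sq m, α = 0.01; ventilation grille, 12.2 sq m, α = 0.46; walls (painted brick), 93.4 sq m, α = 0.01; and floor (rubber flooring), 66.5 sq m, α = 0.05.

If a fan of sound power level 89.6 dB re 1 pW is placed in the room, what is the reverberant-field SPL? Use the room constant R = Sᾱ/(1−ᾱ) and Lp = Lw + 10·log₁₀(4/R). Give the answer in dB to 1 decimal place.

85.2 dB

Σ(Sᵢαᵢ) = 66.5·0.01 + 12.2·0.46 + 93.4·0.01 + 66.5·0.05 = 10.536; total area S = 238.6 sq m.
ᾱ = 0.0442, so room constant R = A/(1−ᾱ) = 11.023 sq m.
Lp = 89.6 + 10·log₁₀(4/11.023) = 89.6 + (-4.40) = 85.2 dB.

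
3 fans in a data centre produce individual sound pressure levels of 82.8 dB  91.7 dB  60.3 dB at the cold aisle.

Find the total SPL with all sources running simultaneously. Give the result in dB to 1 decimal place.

Σ 10^(Lᵢ/10) = 1.671e+09.
Back to dB: 10·log₁₀ Σ = 92.2 dB.

92.2 dB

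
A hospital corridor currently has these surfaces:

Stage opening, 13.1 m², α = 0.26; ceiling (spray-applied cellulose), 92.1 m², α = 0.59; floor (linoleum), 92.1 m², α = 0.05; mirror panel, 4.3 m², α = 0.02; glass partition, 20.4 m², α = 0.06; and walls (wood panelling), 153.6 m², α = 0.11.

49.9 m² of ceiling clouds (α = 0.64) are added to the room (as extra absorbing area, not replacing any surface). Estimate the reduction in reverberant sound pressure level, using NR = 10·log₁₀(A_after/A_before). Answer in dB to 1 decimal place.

A_before = Σ Sᵢαᵢ = 13.1*0.26 + 92.1*0.59 + 92.1*0.05 + 4.3*0.02 + 20.4*0.06 + 153.6*0.11 = 80.556 sabins.
Treatment contributes 49.9·0.64 = 31.936 sabins.
A_after = 80.556 + 31.936 = 112.492 sabins.
Reduction = 10 log₁₀(A_after/A_before) = 10 log₁₀(1.3964) = 1.5 dB.

1.5 dB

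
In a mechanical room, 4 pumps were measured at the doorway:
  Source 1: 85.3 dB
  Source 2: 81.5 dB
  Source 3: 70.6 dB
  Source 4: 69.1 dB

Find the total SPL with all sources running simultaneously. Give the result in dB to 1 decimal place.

Σ 10^(Lᵢ/10) = 4.997e+08.
Back to dB: 10·log₁₀ Σ = 87.0 dB.

87.0 dB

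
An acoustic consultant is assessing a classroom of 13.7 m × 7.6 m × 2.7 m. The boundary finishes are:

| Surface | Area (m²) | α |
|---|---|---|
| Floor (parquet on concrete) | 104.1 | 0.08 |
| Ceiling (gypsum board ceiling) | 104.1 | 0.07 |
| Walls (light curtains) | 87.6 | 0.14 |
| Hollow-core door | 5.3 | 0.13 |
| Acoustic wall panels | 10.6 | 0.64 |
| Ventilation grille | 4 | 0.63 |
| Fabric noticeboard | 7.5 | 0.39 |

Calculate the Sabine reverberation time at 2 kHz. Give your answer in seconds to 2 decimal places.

1.11 seconds

Total absorption A = 104.1×0.08 + 104.1×0.07 + 87.6×0.14 + 5.3×0.13 + 10.6×0.64 + 4×0.63 + 7.5×0.39
  = 8.328 + 7.287 + 12.264 + 0.689 + 6.784 + 2.520 + 2.925 = 40.797 m² sabins.
Room volume: 281.124 m³.
Sabine: RT60 = 0.161 × 281.124 / 40.797 = 1.11 s.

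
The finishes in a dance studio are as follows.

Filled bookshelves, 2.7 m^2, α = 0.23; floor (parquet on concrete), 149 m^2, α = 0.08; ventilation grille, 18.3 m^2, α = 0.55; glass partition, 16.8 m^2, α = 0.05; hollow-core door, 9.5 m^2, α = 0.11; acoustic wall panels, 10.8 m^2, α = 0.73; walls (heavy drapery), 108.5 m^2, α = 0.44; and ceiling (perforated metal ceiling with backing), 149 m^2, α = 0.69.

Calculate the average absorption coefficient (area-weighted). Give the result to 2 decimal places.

Total surface area S = 464.6 m^2.
A = 2.7×0.23 + 149×0.08 + 18.3×0.55 + 16.8×0.05 + 9.5×0.11 + 10.8×0.73 + 108.5×0.44 + 149×0.69 = 182.925 sabins.
ᾱ = 182.925 / 464.6 = 0.39.

0.39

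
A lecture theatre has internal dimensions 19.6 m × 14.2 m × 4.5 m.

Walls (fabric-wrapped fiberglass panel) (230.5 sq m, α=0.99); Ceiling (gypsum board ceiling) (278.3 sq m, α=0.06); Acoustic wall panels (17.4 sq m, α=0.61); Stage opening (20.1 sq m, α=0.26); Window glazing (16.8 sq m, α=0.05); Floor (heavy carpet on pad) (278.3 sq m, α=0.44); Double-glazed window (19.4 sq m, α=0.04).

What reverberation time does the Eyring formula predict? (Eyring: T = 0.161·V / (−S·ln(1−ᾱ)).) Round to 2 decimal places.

0.40 s

S = Σ Sᵢ = 860.8 sq m.
Absorption A = 230.5×0.99 + 278.3×0.06 + 17.4×0.61 + 20.1×0.26 + 16.8×0.05 + 278.3×0.44 + 19.4×0.04 = 384.801 sabins.
ᾱ = 384.801 / 860.8 = 0.4470.
Eyring denominator: −S ln(1−ᾱ) = 509.936.
V = 19.6 × 14.2 × 4.5 = 1252.44 m³.
T = 0.161·V/[−S·ln(1−ᾱ)] = 0.161·1252.44/509.936 = 0.40 s.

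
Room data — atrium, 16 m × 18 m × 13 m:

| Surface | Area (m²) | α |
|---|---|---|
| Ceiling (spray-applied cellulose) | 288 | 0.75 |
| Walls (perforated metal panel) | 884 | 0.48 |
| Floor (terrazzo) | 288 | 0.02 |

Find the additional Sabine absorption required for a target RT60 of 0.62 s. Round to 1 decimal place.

Total absorption A₁ = 288*0.75 + 884*0.48 + 288*0.02
  = 216.000 + 424.320 + 5.760 = 646.080 m² sabins.
For T = 0.62 s, need A₂ = 0.161·V/T = 0.161·3744/0.62 = 972.232 sabins.
ΔA = A₂ − A₁ = 972.232 − 646.080 = 326.2 sabins.

326.2 sabins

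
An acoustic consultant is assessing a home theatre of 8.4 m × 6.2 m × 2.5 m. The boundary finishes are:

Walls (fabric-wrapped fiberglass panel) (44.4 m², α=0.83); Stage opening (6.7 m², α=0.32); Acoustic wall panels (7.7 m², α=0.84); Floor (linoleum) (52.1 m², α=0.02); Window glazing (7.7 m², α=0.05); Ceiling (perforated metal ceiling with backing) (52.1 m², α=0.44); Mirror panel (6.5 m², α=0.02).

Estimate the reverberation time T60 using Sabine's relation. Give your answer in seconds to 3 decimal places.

0.300 sec

Equivalent absorption area: A = 44.4*0.83 + 6.7*0.32 + 7.7*0.84 + 52.1*0.02 + 7.7*0.05 + 52.1*0.44 + 6.5*0.02 = 69.945 m².
Volume V = 8.4 × 6.2 × 2.5 = 130.2 m³.
T = 0.161 V/A = 0.161·130.2/69.945 = 0.300 s.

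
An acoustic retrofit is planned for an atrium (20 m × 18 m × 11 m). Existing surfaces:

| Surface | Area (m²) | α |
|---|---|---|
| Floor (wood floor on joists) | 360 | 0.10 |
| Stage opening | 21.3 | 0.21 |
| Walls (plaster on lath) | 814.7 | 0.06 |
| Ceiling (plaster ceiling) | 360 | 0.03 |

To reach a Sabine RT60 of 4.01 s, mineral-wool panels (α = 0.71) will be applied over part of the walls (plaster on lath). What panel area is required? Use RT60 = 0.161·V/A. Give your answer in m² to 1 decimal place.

90.5

Equivalent absorption area: A₁ = 360*0.10 + 21.3*0.21 + 814.7*0.06 + 360*0.03 = 100.155 m².
Required A₂ = 0.161·3960/4.01 = 158.993 sabins.
ΔA needed = 158.993 − 100.155 = 58.838 sabins.
Each m² of panel replacing the walls (plaster on lath) adds (0.71 − 0.06) = 0.65 sabins.
Panel area = 58.838 / 0.65 = 90.5 m².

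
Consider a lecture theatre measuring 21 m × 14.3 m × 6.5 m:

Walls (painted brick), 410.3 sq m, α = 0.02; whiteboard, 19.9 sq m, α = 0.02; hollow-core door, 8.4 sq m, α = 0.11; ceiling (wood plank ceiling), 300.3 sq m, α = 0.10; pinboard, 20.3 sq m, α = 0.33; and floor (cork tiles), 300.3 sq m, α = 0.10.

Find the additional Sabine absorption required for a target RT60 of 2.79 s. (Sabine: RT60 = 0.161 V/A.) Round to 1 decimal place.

A₁ = Σ Sᵢαᵢ = 410.3×0.02 + 19.9×0.02 + 8.4×0.11 + 300.3×0.10 + 20.3×0.33 + 300.3×0.10 = 76.287 sabins.
Target A₂ = 0.161·1951.95/2.79 = 112.639 sabins (V = 1951.95 m³).
Shortfall: 112.639 − 76.287 = 36.4 sabins.

36.4 sabins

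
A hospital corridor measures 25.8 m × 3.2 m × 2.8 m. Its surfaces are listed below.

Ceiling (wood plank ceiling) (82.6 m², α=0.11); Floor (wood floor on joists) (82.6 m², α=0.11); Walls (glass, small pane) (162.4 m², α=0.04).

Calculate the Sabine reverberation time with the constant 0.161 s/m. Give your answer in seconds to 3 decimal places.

1.509 s

Equivalent absorption area: A = 82.6·0.11 + 82.6·0.11 + 162.4·0.04 = 24.668 m².
V = 25.8·3.2·2.8 = 231.168 m³.
Sabine: RT60 = 0.161 × 231.168 / 24.668 = 1.509 s.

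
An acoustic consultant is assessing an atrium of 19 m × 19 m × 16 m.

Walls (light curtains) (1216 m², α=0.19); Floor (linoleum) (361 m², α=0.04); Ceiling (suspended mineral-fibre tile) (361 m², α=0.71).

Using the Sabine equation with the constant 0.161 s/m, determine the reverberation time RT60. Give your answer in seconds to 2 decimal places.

1.85 s

Summing Sᵢαᵢ: 231.040 + 14.440 + 256.310 → A = 501.790 sabins.
Volume V = 19 × 19 × 16 = 5776 m³.
RT60 = 0.161 · V / A = 0.161 × 5776 / 501.790 = 1.85 s.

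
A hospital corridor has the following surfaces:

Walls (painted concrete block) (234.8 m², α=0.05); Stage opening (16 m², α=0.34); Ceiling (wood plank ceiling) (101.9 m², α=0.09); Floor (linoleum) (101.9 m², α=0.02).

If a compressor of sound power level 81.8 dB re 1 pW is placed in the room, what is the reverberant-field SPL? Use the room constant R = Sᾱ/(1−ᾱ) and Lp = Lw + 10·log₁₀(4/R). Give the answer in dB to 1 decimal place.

A = 28.389 sabins; S = 454.6 m².
ᾱ = 28.389/454.6 = 0.0624; R = Sᾱ/(1−ᾱ) = 28.389/(1−0.0624) = 30.278 m².
Lp = 81.8 + 10·log₁₀(4/30.278) = 81.8 + (-8.79) = 73.0 dB.

73.0 dB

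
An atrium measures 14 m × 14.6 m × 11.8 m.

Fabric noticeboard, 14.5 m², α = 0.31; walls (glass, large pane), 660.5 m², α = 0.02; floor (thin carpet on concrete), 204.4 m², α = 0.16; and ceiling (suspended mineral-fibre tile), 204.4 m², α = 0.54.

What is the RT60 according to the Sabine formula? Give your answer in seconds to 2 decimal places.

2.42 seconds

A = Σ Sᵢαᵢ = 14.5·0.31 + 660.5·0.02 + 204.4·0.16 + 204.4·0.54 = 160.785 sabins.
Volume V = 14 × 14.6 × 11.8 = 2411.92 m³.
Sabine: RT60 = 0.161 × 2411.92 / 160.785 = 2.42 s.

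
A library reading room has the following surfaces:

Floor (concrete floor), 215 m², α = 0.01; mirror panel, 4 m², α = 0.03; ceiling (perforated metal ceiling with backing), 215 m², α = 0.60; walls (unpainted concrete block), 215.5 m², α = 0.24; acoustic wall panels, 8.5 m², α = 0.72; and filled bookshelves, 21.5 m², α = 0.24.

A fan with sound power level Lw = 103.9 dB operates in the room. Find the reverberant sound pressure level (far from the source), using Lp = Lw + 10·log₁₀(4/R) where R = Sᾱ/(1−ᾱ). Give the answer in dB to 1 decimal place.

85.6 dB

Σ(Sᵢαᵢ) = 215×0.01 + 4×0.03 + 215×0.60 + 215.5×0.24 + 8.5×0.72 + 21.5×0.24 = 194.270; total area S = 679.5 m².
ᾱ = 194.270/679.5 = 0.2859; R = Sᾱ/(1−ᾱ) = 194.270/(1−0.2859) = 272.049 m².
Lp = Lw + 10 log₁₀(4/R) = 103.9 -18.33 = 85.6 dB.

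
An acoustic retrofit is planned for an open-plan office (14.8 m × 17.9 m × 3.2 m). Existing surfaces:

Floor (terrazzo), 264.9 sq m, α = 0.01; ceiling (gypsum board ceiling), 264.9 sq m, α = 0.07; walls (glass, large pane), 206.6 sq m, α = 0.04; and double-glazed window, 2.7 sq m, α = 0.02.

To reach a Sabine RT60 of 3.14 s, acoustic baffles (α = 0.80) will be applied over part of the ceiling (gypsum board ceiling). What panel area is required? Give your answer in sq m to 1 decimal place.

19.1

Summing Sᵢαᵢ: 2.649 + 18.543 + 8.264 + 0.054 → A₁ = 29.510 sabins.
V = 847.744 m³. Target absorption A₂ = 0.161 × 847.744 / 3.14 = 43.467 sabins.
ΔA needed = 43.467 − 29.510 = 13.957 sabins.
Net gain per sq m: Δα = 0.80 − 0.07 = 0.73.
Panel area = 13.957 / 0.73 = 19.1 sq m.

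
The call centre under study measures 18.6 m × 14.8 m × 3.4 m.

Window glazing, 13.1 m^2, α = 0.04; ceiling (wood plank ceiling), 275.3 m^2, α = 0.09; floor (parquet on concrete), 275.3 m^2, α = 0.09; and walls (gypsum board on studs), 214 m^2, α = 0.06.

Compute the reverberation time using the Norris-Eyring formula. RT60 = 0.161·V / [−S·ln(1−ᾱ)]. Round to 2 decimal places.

S = Σ Sᵢ = 777.7 m^2.
Absorption A = 13.1×0.04 + 275.3×0.09 + 275.3×0.09 + 214×0.06 = 62.918 sabins.
ᾱ = 62.918 / 777.7 = 0.0809.
Eyring denominator: −S ln(1−ᾱ) = 65.607.
V = 18.6 × 14.8 × 3.4 = 935.952 m³.
RT60 = 0.161 × 935.952 / 65.607 = 2.30 s.

2.30 s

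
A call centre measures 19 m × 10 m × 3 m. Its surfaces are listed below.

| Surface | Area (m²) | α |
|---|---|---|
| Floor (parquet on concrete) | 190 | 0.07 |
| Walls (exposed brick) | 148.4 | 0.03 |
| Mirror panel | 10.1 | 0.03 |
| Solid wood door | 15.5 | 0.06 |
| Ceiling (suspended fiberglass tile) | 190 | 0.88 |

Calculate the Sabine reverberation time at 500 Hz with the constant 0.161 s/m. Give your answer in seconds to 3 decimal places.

Summing Sᵢαᵢ: 13.300 + 4.452 + 0.303 + 0.930 + 167.200 → A = 186.185 sabins.
V = 19·10·3 = 570 m³.
Sabine: RT60 = 0.161 × 570 / 186.185 = 0.493 s.

0.493 seconds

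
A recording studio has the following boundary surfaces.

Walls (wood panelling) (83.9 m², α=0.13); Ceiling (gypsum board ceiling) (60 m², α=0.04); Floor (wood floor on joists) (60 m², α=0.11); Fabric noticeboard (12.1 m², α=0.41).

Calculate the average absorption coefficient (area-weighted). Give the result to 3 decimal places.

S = Σ Sᵢ = 83.9 + 60 + 60 + 12.1 = 216.0 m².
A = 83.9*0.13 + 60*0.04 + 60*0.11 + 12.1*0.41 = 24.868 sabins.
ᾱ = 24.868 / 216.0 = 0.115.

0.115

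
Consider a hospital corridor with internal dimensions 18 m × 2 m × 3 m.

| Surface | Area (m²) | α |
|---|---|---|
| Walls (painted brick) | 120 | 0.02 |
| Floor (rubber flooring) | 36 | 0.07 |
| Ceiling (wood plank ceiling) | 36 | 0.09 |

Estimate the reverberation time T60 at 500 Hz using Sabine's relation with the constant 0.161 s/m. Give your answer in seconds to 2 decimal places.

Equivalent absorption area: A = 120*0.02 + 36*0.07 + 36*0.09 = 8.160 m².
Volume V = 18 × 2 × 3 = 108 m³.
RT60 = 0.161 · V / A = 0.161 × 108 / 8.160 = 2.13 s.

2.13 sec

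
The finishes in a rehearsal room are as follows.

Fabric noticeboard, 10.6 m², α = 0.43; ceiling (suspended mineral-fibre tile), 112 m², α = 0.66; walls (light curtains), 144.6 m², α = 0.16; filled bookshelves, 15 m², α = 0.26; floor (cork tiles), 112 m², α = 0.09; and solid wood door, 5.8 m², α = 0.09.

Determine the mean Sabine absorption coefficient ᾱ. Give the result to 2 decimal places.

Total surface area S = 400.0 m².
Weighted sum Σ Sα = 116.116.
ᾱ = 116.116 / 400.0 = 0.29.

0.29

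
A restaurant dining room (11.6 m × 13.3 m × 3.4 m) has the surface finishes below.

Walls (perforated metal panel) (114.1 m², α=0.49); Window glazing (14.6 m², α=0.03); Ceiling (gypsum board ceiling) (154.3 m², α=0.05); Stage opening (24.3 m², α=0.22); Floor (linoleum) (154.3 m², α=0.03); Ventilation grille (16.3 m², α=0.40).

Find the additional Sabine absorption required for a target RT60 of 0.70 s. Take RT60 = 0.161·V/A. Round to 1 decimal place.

40.1 sabins

Equivalent absorption area: A₁ = 114.1×0.49 + 14.6×0.03 + 154.3×0.05 + 24.3×0.22 + 154.3×0.03 + 16.3×0.40 = 80.557 m².
For T = 0.70 s, need A₂ = 0.161·V/T = 0.161·524.552/0.70 = 120.647 sabins.
ΔA = A₂ − A₁ = 120.647 − 80.557 = 40.1 sabins.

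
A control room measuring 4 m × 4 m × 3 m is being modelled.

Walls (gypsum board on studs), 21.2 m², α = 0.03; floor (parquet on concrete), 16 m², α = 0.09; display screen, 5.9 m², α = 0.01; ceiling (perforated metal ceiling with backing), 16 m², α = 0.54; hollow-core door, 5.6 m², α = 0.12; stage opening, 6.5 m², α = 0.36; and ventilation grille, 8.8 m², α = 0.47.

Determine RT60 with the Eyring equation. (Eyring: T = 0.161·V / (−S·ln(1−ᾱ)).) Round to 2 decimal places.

0.38 s

S = Σ Sᵢ = 80.0 m².
Absorption A = 21.2×0.03 + 16×0.09 + 5.9×0.01 + 16×0.54 + 5.6×0.12 + 6.5×0.36 + 8.8×0.47 = 17.923 sabins.
ᾱ = 17.923 / 80.0 = 0.2240.
Eyring denominator: −S ln(1−ᾱ) = 20.288.
V = 4 × 4 × 3 = 48 m³.
RT60 = 0.161 × 48 / 20.288 = 0.38 s.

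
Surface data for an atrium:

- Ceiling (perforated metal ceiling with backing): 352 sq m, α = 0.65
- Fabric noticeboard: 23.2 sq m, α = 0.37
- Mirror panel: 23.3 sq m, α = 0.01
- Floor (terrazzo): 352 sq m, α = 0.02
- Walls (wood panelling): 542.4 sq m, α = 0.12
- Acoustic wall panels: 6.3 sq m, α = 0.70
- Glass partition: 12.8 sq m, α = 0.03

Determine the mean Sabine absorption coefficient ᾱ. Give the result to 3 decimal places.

0.240

S = Σ Sᵢ = 352 + 23.2 + 23.3 + 352 + 542.4 + 6.3 + 12.8 = 1312.0 sq m.
Weighted sum Σ Sα = 314.539.
ᾱ = A/S = 0.240.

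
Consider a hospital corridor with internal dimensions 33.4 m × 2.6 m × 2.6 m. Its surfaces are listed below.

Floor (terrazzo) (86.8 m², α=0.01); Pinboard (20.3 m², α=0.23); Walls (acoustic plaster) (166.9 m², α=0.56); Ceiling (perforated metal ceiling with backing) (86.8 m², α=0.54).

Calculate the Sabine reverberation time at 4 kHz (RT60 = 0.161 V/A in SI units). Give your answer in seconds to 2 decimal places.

0.25 s

A = Σ Sᵢαᵢ = 86.8·0.01 + 20.3·0.23 + 166.9·0.56 + 86.8·0.54 = 145.873 sabins.
V = 33.4·2.6·2.6 = 225.784 m³.
T = 0.161 V/A = 0.161·225.784/145.873 = 0.25 s.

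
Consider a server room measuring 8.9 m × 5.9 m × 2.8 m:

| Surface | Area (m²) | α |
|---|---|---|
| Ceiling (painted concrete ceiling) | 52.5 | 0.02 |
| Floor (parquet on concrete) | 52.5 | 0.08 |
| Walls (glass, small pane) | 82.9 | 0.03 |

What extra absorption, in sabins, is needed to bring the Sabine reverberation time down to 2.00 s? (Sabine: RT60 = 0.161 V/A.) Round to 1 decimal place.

Summing Sᵢαᵢ: 1.050 + 4.200 + 2.487 → A₁ = 7.737 sabins.
Target A₂ = 0.161·147.028/2.00 = 11.836 sabins (V = 147.028 m³).
ΔA = A₂ − A₁ = 11.836 − 7.737 = 4.1 sabins.

4.1 sabins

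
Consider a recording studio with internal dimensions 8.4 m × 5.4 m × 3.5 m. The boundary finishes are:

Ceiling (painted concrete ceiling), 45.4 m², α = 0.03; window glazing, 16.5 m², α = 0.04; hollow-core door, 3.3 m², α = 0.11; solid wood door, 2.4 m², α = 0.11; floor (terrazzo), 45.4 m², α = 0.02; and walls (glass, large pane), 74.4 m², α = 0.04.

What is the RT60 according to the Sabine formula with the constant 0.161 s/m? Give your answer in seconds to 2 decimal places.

Equivalent absorption area: A = 45.4*0.03 + 16.5*0.04 + 3.3*0.11 + 2.4*0.11 + 45.4*0.02 + 74.4*0.04 = 6.533 m².
Room volume: 158.76 m³.
T = 0.161 V/A = 0.161·158.76/6.533 = 3.91 s.

3.91 s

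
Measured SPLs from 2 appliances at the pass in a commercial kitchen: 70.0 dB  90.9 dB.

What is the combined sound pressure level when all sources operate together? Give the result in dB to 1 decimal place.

90.9 dB

Sum in the linear (power) domain: Σ 10^(Lᵢ/10) = 10^(70.0/10) + 10^(90.9/10) = 1.24e+09.
L_total = 10·log₁₀(1.24e+09) = 90.9 dB.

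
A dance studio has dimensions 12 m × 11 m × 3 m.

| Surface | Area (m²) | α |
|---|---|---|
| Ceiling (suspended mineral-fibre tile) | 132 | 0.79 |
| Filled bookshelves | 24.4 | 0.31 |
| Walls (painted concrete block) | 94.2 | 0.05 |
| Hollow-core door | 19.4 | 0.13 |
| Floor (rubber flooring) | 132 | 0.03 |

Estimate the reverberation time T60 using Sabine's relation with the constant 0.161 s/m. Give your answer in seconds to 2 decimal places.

Summing Sᵢαᵢ: 104.280 + 7.564 + 4.710 + 2.522 + 3.960 → A = 123.036 sabins.
Room volume: 396 m³.
T = 0.161 V/A = 0.161·396/123.036 = 0.52 s.

0.52 s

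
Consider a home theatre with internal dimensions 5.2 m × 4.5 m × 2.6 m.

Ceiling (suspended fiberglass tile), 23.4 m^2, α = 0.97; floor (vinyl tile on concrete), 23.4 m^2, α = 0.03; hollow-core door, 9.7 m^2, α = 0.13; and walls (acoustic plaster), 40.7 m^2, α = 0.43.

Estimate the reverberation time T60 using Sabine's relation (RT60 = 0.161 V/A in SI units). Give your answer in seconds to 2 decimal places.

A = Σ Sᵢαᵢ = 23.4×0.97 + 23.4×0.03 + 9.7×0.13 + 40.7×0.43 = 42.162 sabins.
V = 5.2·4.5·2.6 = 60.84 m³.
T = 0.161 V/A = 0.161·60.84/42.162 = 0.23 s.

0.23 s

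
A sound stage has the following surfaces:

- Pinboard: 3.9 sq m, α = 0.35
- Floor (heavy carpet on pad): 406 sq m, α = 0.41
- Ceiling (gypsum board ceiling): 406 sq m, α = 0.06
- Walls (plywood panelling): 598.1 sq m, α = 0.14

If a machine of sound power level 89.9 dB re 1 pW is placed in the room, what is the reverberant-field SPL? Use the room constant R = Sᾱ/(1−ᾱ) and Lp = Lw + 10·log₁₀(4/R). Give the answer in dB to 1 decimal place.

A = 275.919 sabins; S = 1414.0 sq m.
ᾱ = 0.1951, so room constant R = A/(1−ᾱ) = 342.799 sq m.
Lp = Lw + 10 log₁₀(4/R) = 89.9 -19.33 = 70.6 dB.

70.6 dB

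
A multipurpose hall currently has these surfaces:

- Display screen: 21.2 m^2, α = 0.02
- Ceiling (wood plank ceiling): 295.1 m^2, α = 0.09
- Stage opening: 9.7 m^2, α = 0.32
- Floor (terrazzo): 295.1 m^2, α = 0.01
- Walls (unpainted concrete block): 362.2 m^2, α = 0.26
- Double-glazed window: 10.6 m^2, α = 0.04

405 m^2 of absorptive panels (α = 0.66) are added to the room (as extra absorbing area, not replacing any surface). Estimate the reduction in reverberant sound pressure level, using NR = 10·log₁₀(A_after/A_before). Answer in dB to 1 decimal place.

Summing Sᵢαᵢ: 0.424 + 26.559 + 3.104 + 2.951 + 94.172 + 0.424 → A_before = 127.634 sabins.
Treatment contributes 405·0.66 = 267.300 sabins.
A_after = 127.634 + 267.300 = 394.934 sabins.
NR = 10·log₁₀(394.934/127.634) = 4.9 dB.

4.9 dB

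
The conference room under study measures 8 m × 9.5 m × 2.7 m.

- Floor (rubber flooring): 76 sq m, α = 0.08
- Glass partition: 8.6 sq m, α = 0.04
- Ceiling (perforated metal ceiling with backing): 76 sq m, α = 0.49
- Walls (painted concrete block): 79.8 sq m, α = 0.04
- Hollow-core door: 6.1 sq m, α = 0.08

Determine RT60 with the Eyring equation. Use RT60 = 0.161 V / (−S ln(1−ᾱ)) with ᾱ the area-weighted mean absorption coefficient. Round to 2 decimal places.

Total surface area S = 76 + 8.6 + 76 + 79.8 + 6.1 = 246.5 sq m.
Σ(Sᵢαᵢ) = 76×0.08 + 8.6×0.04 + 76×0.49 + 79.8×0.04 + 6.1×0.08 = 47.344.
ᾱ = 47.344 / 246.5 = 0.1921.
Eyring denominator: −S ln(1−ᾱ) = 52.583.
V = 8 × 9.5 × 2.7 = 205.2 m³.
RT60 = 0.161 × 205.2 / 52.583 = 0.63 s.

0.63 s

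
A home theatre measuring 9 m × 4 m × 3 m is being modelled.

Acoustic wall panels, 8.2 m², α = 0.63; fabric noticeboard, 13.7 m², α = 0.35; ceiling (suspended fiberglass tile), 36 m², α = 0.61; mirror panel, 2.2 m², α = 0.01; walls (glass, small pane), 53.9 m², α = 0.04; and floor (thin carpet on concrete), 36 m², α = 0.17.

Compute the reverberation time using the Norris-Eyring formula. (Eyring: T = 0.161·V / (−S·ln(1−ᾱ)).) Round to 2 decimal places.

0.37 s

Total surface area S = 8.2 + 13.7 + 36 + 2.2 + 53.9 + 36 = 150.0 m².
Absorption A = 8.2×0.63 + 13.7×0.35 + 36×0.61 + 2.2×0.01 + 53.9×0.04 + 36×0.17 = 40.219 sabins.
ᾱ = 40.219 / 150.0 = 0.2681.
−S·ln(1−ᾱ) = −150.0 × ln(1 − 0.2681) = 46.817.
V = 9 × 4 × 3 = 108 m³.
T = 0.161·V/[−S·ln(1−ᾱ)] = 0.161·108/46.817 = 0.37 s.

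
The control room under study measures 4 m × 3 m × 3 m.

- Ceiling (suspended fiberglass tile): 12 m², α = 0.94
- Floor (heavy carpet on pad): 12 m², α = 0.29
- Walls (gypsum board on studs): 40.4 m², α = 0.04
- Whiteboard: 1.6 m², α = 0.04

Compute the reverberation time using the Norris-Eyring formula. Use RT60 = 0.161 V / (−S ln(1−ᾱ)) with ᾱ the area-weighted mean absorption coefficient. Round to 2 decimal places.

0.31 sec

S = Σ Sᵢ = 66.0 m².
Absorption A = 12·0.94 + 12·0.29 + 40.4·0.04 + 1.6·0.04 = 16.440 sabins.
ᾱ = 16.440 / 66.0 = 0.2491.
Eyring denominator: −S ln(1−ᾱ) = 18.908.
V = 4 × 3 × 3 = 36 m³.
T = 0.161·V/[−S·ln(1−ᾱ)] = 0.161·36/18.908 = 0.31 s.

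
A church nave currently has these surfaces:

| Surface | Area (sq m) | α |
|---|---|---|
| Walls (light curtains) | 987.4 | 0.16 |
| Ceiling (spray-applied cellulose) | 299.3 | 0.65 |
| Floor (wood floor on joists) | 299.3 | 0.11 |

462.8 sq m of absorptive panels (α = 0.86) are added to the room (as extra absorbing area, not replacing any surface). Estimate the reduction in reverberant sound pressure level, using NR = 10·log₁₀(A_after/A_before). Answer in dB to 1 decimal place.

3.1 dB

Total absorption A_before = 987.4*0.16 + 299.3*0.65 + 299.3*0.11
  = 157.984 + 194.545 + 32.923 = 385.452 sq m sabins.
Treatment contributes 462.8·0.86 = 398.008 sabins.
New total A_after = 783.460 sabins.
NR = 10·log₁₀(783.460/385.452) = 3.1 dB.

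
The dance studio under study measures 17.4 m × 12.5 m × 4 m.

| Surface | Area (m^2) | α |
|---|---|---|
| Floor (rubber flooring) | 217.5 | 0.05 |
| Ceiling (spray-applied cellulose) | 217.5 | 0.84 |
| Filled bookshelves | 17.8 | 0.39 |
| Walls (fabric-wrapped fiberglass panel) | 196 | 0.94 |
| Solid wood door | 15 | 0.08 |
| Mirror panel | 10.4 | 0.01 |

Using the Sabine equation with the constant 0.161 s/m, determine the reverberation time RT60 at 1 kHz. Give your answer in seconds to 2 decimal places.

0.36 sec

Equivalent absorption area: A = 217.5·0.05 + 217.5·0.84 + 17.8·0.39 + 196·0.94 + 15·0.08 + 10.4·0.01 = 386.061 m^2.
Room volume: 870 m³.
T = 0.161 V/A = 0.161·870/386.061 = 0.36 s.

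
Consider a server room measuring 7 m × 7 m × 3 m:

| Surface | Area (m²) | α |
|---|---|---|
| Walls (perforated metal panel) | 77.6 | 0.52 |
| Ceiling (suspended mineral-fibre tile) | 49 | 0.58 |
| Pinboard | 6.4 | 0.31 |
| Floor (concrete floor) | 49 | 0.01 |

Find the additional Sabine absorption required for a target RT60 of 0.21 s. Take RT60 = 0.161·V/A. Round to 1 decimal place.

A₁ = Σ Sᵢαᵢ = 77.6×0.52 + 49×0.58 + 6.4×0.31 + 49×0.01 = 71.246 sabins.
V = 147 m³. Required absorption A₂ = 0.161 × 147 / 0.21 = 112.700 sabins.
Shortfall: 112.700 − 71.246 = 41.5 sabins.

41.5 sabins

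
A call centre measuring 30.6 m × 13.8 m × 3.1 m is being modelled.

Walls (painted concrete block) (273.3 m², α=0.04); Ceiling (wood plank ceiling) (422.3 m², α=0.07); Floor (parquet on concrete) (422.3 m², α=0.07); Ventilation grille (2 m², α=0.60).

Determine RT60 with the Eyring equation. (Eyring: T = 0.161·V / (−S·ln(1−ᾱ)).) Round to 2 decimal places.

S = Σ Sᵢ = 1119.9 m².
Absorption A = 273.3·0.04 + 422.3·0.07 + 422.3·0.07 + 2·0.60 = 71.254 sabins.
Mean coefficient ᾱ = A/S = 0.0636.
−S·ln(1−ᾱ) = −1119.9 × ln(1 − 0.0636) = 73.591.
V = 30.6 × 13.8 × 3.1 = 1309.068 m³.
T = 0.161·V/[−S·ln(1−ᾱ)] = 0.161·1309.068/73.591 = 2.86 s.

2.86 sec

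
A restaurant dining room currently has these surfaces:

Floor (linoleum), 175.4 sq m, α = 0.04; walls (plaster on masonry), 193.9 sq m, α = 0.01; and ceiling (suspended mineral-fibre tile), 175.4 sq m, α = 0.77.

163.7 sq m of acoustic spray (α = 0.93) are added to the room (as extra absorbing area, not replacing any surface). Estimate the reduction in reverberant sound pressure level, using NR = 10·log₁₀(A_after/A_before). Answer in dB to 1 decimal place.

Equivalent absorption area: A_before = 175.4×0.04 + 193.9×0.01 + 175.4×0.77 = 144.013 sq m.
Treatment contributes 163.7·0.93 = 152.241 sabins.
A_after = 144.013 + 152.241 = 296.254 sabins.
Reduction = 10 log₁₀(A_after/A_before) = 10 log₁₀(2.0571) = 3.1 dB.

3.1 dB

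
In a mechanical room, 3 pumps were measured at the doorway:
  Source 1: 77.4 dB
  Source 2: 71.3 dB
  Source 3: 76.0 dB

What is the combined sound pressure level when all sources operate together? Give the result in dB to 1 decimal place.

Converting to relative power and adding: 10^(77.4/10) + 10^(71.3/10) + 10^(76.0/10) = 1.083e+08.
Combined level = 10 log₁₀(1.083e+08) = 80.3 dB.

80.3 dB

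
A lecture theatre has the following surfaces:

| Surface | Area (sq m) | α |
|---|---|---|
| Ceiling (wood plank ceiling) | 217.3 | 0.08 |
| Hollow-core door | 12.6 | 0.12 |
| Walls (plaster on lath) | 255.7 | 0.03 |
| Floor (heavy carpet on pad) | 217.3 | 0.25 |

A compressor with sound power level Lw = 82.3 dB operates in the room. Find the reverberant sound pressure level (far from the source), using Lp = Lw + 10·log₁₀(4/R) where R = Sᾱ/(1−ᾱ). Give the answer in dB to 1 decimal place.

68.7 dB

Σ(Sᵢαᵢ) = 217.3·0.08 + 12.6·0.12 + 255.7·0.03 + 217.3·0.25 = 80.892; total area S = 702.9 sq m.
ᾱ = 80.892/702.9 = 0.1151; R = Sᾱ/(1−ᾱ) = 80.892/(1−0.1151) = 91.414 sq m.
Lp = 82.3 + 10·log₁₀(4/91.414) = 82.3 + (-13.59) = 68.7 dB.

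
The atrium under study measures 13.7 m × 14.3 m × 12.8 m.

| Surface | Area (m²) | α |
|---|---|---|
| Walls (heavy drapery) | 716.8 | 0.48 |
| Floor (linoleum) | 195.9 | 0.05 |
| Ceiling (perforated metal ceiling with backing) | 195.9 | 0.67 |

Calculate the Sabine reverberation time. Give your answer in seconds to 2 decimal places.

0.83 seconds

Total absorption A = 716.8×0.48 + 195.9×0.05 + 195.9×0.67
  = 344.064 + 9.795 + 131.253 = 485.112 m² sabins.
Volume V = 13.7 × 14.3 × 12.8 = 2507.648 m³.
RT60 = 0.161 · V / A = 0.161 × 2507.648 / 485.112 = 0.83 s.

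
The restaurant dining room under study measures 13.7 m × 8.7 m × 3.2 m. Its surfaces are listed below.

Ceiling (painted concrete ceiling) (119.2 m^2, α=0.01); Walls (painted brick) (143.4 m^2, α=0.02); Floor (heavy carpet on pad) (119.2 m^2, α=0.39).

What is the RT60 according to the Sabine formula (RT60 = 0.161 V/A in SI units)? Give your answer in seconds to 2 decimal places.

1.21 sec

Total absorption A = 119.2*0.01 + 143.4*0.02 + 119.2*0.39
  = 1.192 + 2.868 + 46.488 = 50.548 m^2 sabins.
Volume V = 13.7 × 8.7 × 3.2 = 381.408 m³.
Sabine: RT60 = 0.161 × 381.408 / 50.548 = 1.21 s.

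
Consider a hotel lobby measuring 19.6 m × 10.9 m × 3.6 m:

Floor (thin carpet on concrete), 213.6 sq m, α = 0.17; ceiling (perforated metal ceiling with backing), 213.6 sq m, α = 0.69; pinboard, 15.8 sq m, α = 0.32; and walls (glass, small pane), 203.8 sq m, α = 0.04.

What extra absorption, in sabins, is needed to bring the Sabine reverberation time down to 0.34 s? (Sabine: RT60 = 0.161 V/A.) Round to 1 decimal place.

A₁ = Σ Sᵢαᵢ = 213.6*0.17 + 213.6*0.69 + 15.8*0.32 + 203.8*0.04 = 196.904 sabins.
V = 769.104 m³. Required absorption A₂ = 0.161 × 769.104 / 0.34 = 364.193 sabins.
ΔA = A₂ − A₁ = 364.193 − 196.904 = 167.3 sabins.

167.3 sabins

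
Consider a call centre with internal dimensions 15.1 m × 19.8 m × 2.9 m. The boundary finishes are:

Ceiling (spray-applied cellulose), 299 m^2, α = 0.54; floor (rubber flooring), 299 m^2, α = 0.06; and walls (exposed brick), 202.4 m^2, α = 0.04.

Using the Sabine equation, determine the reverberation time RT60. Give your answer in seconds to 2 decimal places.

0.74 s

Summing Sᵢαᵢ: 161.460 + 17.940 + 8.096 → A = 187.496 sabins.
Room volume: 867.042 m³.
RT60 = 0.161 · V / A = 0.161 × 867.042 / 187.496 = 0.74 s.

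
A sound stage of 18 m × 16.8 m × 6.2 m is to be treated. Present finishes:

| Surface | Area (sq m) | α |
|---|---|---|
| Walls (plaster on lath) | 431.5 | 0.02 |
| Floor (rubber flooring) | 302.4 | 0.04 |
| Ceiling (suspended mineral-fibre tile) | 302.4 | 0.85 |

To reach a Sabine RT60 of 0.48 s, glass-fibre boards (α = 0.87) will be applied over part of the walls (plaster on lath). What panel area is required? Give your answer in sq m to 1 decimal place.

413.1

Summing Sᵢαᵢ: 8.630 + 12.096 + 257.040 → A₁ = 277.766 sabins.
V = 1874.88 m³. Target absorption A₂ = 0.161 × 1874.88 / 0.48 = 628.866 sabins.
ΔA needed = 628.866 − 277.766 = 351.100 sabins.
Net gain per sq m: Δα = 0.87 − 0.02 = 0.85.
Area = ΔA/Δα = 351.100/0.85 = 413.1 sq m.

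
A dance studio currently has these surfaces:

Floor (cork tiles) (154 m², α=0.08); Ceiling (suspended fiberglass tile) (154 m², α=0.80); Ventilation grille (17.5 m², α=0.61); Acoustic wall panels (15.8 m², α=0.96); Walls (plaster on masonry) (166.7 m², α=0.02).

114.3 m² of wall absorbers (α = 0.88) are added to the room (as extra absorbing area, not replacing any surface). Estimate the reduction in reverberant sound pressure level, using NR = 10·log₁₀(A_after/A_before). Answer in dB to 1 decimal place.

2.1 dB

A_before = Σ Sᵢαᵢ = 154·0.08 + 154·0.80 + 17.5·0.61 + 15.8·0.96 + 166.7·0.02 = 164.697 sabins.
Treatment contributes 114.3·0.88 = 100.584 sabins.
New total A_after = 265.281 sabins.
NR = 10·log₁₀(265.281/164.697) = 2.1 dB.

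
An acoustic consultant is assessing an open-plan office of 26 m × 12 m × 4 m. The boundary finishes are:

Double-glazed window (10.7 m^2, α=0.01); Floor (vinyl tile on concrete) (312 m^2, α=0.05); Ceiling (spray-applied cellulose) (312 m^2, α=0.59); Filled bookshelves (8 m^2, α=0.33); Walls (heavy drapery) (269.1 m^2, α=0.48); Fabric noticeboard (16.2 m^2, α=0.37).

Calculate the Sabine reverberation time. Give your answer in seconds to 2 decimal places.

0.60 sec

Equivalent absorption area: A = 10.7·0.01 + 312·0.05 + 312·0.59 + 8·0.33 + 269.1·0.48 + 16.2·0.37 = 337.589 m^2.
V = 26·12·4 = 1248 m³.
Sabine: RT60 = 0.161 × 1248 / 337.589 = 0.60 s.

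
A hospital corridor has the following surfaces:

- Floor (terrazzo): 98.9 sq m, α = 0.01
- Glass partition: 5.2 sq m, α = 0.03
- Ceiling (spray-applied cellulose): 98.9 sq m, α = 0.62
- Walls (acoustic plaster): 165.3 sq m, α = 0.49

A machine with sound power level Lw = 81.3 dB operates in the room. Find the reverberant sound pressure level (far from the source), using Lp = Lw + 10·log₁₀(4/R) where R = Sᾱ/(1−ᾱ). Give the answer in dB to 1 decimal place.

63.6 dB

A = 143.460 sabins; S = 368.3 sq m.
ᾱ = 143.460/368.3 = 0.3895; R = Sᾱ/(1−ᾱ) = 143.460/(1−0.3895) = 234.988 sq m.
Lp = 81.3 + 10·log₁₀(4/234.988) = 81.3 + (-17.69) = 63.6 dB.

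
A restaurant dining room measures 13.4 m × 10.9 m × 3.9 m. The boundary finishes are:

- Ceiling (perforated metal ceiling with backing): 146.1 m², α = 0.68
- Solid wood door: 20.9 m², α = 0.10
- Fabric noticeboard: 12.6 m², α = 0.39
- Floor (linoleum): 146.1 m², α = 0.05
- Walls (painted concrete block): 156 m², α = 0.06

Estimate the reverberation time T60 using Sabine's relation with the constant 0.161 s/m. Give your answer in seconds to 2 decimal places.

Total absorption A = 146.1·0.68 + 20.9·0.10 + 12.6·0.39 + 146.1·0.05 + 156·0.06
  = 99.348 + 2.090 + 4.914 + 7.305 + 9.360 = 123.017 m² sabins.
V = 13.4·10.9·3.9 = 569.634 m³.
T = 0.161 V/A = 0.161·569.634/123.017 = 0.75 s.

0.75 s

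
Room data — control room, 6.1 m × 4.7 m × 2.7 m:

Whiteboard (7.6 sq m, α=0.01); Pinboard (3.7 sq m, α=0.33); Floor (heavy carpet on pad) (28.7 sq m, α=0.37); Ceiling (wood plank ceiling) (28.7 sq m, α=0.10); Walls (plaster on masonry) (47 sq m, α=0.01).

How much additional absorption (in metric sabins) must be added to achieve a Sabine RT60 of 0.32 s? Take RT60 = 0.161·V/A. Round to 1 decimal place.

23.7 sabins

Total absorption A₁ = 7.6×0.01 + 3.7×0.33 + 28.7×0.37 + 28.7×0.10 + 47×0.01
  = 0.076 + 1.221 + 10.619 + 2.870 + 0.470 = 15.256 sq m sabins.
V = 77.409 m³. Required absorption A₂ = 0.161 × 77.409 / 0.32 = 38.946 sabins.
Shortfall: 38.946 − 15.256 = 23.7 sabins.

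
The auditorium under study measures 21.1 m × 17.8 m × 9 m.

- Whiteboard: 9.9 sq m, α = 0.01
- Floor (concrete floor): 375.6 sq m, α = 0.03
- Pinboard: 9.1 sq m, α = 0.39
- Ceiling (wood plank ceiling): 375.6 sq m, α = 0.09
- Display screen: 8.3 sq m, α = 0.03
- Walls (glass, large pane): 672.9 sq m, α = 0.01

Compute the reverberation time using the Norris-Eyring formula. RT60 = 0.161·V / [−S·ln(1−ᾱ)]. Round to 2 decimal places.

S = Σ Sᵢ = 1451.4 sq m.
Absorption A = 9.9×0.01 + 375.6×0.03 + 9.1×0.39 + 375.6×0.09 + 8.3×0.03 + 672.9×0.01 = 55.698 sabins.
Mean coefficient ᾱ = A/S = 0.0384.
Eyring denominator: −S ln(1−ᾱ) = 56.832.
V = 21.1 × 17.8 × 9 = 3380.22 m³.
RT60 = 0.161 × 3380.22 / 56.832 = 9.58 s.

9.58 sec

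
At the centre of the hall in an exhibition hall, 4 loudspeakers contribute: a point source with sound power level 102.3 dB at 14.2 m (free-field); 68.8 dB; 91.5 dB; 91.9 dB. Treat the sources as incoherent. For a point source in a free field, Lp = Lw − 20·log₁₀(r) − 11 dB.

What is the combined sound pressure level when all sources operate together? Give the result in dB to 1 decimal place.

Source at 14.2 m: Lp = 102.3 − 20·log₁₀(14.2) − 11 = 68.3 dB.
Σ 10^(Lᵢ/10) = 2.976e+09.
L_total = 10·log₁₀(2.976e+09) = 94.7 dB.

94.7 dB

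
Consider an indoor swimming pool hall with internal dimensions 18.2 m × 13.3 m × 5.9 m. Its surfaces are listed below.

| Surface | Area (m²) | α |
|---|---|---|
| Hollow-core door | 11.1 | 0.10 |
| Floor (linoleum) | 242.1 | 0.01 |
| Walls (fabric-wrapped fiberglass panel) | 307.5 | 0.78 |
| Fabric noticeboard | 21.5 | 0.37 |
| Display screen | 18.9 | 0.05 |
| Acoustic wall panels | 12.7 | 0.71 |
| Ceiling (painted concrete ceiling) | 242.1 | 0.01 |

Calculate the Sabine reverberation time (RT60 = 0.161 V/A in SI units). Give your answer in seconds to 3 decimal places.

Total absorption A = 11.1×0.10 + 242.1×0.01 + 307.5×0.78 + 21.5×0.37 + 18.9×0.05 + 12.7×0.71 + 242.1×0.01
  = 1.110 + 2.421 + 239.850 + 7.955 + 0.945 + 9.017 + 2.421 = 263.719 m² sabins.
Volume V = 18.2 × 13.3 × 5.9 = 1428.154 m³.
T = 0.161 V/A = 0.161·1428.154/263.719 = 0.872 s.

0.872 seconds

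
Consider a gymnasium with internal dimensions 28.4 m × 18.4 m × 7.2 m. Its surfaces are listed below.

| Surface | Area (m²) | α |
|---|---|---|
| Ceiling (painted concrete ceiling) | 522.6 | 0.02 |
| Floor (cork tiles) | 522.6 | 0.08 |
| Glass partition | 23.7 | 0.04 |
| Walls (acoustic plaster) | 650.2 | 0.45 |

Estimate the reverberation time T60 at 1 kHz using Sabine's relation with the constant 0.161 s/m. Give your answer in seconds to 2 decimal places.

1.75 s

Total absorption A = 522.6*0.02 + 522.6*0.08 + 23.7*0.04 + 650.2*0.45
  = 10.452 + 41.808 + 0.948 + 292.590 = 345.798 m² sabins.
V = 28.4·18.4·7.2 = 3762.432 m³.
T = 0.161 V/A = 0.161·3762.432/345.798 = 1.75 s.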